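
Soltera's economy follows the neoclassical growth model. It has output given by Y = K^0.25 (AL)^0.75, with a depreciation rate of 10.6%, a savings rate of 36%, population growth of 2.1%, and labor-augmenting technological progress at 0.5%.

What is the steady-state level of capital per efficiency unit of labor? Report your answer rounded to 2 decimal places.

Steady state requires s·f(k) = (n + g + δ)·k, i.e. s·k^α = (n + g + δ)·k.
Dividing both sides by k: k^(1−α) = s / (n + g + δ).
k^0.75 = 0.36 / (0.021 + 0.005 + 0.106) = 0.36 / 0.132 = 2.7273
k* = 2.7273^(1/0.75) ≈ 3.8105

k* ≈ 3.81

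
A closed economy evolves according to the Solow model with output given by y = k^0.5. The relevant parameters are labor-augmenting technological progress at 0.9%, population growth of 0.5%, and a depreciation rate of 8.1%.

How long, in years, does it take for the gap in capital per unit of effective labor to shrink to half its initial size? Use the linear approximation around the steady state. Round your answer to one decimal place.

Near the steady state the convergence rate is λ = (1 − α)(n + g + δ).
λ = (1 − 0.5) × 0.095 = 0.5 × 0.095 = 0.0475
Half-life = ln 2 / λ = 0.6931 / 0.0475 ≈ 14.59 years

t_½ ≈ 14.6 years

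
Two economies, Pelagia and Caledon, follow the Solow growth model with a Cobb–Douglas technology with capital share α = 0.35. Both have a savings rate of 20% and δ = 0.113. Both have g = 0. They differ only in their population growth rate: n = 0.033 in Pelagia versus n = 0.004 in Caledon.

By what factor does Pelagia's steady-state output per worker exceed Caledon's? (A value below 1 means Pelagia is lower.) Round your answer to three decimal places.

ratio ≈ 0.888

Steady-state y* = [s/(n + δ)]^(α/(1−α)), so the ratio is [ (s_P/(n + δ)_P) / (s_C/(n + δ)_C) ]^0.5385.
s_P/(n + δ)_P = 0.20/0.146 = 1.3699; s_C/(n + δ)_C = 0.20/0.117 = 1.7094.
Ratio = (1.3699/1.7094)^0.5385 = 0.8014^0.5385 ≈ 0.8876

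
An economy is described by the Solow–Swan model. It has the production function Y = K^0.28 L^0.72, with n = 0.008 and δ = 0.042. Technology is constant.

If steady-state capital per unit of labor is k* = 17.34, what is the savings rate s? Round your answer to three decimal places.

s ≈ 0.390

In steady state, investment equals break-even investment: s·k^α = (n + δ)·k.
So s / (n + δ) = (k*)^(1−α) = 17.34^0.72 = 7.8004.
Therefore s = 7.8004 × (n + δ) = 7.8004 × 0.050 = 0.3900.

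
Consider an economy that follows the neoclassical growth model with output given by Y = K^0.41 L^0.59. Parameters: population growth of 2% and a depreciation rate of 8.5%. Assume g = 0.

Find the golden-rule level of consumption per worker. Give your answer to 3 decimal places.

c_gold ≈ 1.520

At the golden rule, f'(k) = n + δ, so α·k^(α−1) = n + δ and k_gold = (α/(n + δ))^(1/(1−α)).
k_gold = (0.41/0.105)^(1/0.59) = 3.9048^1.6949 ≈ 10.0624
c_gold = f(k_gold) − (n + δ)·k_gold = 2.5770 − 0.105×10.0624 ≈ 1.5204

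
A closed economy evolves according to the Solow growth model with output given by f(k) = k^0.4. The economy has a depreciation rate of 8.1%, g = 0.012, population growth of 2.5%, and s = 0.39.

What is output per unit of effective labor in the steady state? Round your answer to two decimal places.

In steady state, investment equals break-even investment: s·k^α = (n + g + δ)·k.
Dividing both sides by k: k^(1−α) = s / (n + g + δ).
k^0.6 = 0.39 / (0.025 + 0.012 + 0.081) = 0.39 / 0.118 = 3.3051
k* = 3.3051^(1/0.6) ≈ 7.3334
y* = (k*)^α = 7.3334^0.4 ≈ 2.2188

y* = 2.22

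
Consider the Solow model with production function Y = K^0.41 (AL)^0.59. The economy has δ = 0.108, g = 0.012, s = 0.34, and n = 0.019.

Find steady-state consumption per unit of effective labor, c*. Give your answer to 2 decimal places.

At the steady state, Δk = 0, so s·k^α = (n + g + δ)·k.
Rearranging, k^(1−α) = s / (n + g + δ).
k^0.59 = 0.34 / (0.019 + 0.012 + 0.108) = 0.34 / 0.139 = 2.4460
k* = 2.4460^(1/0.59) ≈ 4.5541
y* = (k*)^α = 4.5541^0.41 ≈ 1.8619
c* = (1 − s)·y* = (1 − 0.34) × 1.8619 ≈ 1.2289

c* = 1.23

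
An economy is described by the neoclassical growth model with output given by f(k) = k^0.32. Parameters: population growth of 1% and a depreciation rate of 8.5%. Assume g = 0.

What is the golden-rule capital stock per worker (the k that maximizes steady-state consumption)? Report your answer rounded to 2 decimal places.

k_gold ≈ 5.97

The golden rule sets f'(k) = n + δ, i.e. α·k^(α−1) = n + δ.
So k^(1−α) = α / (n + δ) = 0.32 / 0.095 = 3.3684.
k_gold = 3.3684^(1/0.68) ≈ 5.9652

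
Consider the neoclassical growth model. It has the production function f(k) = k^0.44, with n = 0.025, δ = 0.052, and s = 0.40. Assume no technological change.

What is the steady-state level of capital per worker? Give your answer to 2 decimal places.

At the steady state, Δk = 0, so s·k^α = (n + δ)·k.
Dividing both sides by k: k^(1−α) = s / (n + δ).
k^0.56 = 0.40 / (0.025 + 0.052) = 0.40 / 0.077 = 5.1948
k* = 5.1948^(1/0.56) ≈ 18.9584

k* ≈ 18.96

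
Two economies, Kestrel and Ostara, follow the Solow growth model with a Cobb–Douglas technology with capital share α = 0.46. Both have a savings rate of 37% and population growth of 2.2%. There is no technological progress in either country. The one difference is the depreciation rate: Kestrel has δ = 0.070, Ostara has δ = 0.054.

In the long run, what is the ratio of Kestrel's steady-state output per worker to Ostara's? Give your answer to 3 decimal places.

y*_K / y*_O ≈ 0.850

Steady-state y* = [s/(n + δ)]^(α/(1−α)), so the ratio is [ (s_K/(n + δ)_K) / (s_O/(n + δ)_O) ]^0.8519.
s_K/(n + δ)_K = 0.37/0.092 = 4.0217; s_O/(n + δ)_O = 0.37/0.076 = 4.8684.
Ratio = (4.0217/4.8684)^0.8519 = 0.8261^0.8519 ≈ 0.8498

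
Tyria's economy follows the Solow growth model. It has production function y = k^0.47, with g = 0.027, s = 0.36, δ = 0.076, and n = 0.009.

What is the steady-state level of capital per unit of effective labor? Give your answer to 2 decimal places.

k* = 9.05

At the steady state, Δk = 0, so s·k^α = (n + g + δ)·k.
Dividing both sides by k: k^(1−α) = s / (n + g + δ).
k^0.53 = 0.36 / (0.009 + 0.027 + 0.076) = 0.36 / 0.112 = 3.2143
k* = 3.2143^(1/0.53) ≈ 9.0525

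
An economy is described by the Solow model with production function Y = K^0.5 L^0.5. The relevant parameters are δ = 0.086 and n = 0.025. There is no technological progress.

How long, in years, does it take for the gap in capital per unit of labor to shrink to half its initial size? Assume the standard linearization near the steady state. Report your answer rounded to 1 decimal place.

Near the steady state the convergence rate is λ = (1 − α)(n + δ).
λ = (1 − 0.5) × 0.111 = 0.5 × 0.111 = 0.0555
Half-life = ln 2 / λ = 0.6931 / 0.0555 ≈ 12.49 years

t_½ ≈ 12.5 years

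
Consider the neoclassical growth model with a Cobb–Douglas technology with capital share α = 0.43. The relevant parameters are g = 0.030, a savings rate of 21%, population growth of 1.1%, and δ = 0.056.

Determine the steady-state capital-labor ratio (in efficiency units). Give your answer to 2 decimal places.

In steady state, investment equals break-even investment: s·k^α = (n + g + δ)·k.
Dividing both sides by k: k^(1−α) = s / (n + g + δ).
k^0.57 = 0.21 / (0.011 + 0.030 + 0.056) = 0.21 / 0.097 = 2.1649
k* = 2.1649^(1/0.57) ≈ 3.8769

k* = 3.88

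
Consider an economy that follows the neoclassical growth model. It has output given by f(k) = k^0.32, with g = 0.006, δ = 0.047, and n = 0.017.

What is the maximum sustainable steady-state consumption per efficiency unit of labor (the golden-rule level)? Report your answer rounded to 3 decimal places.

c_gold ≈ 1.390

At the golden rule, f'(k) = n + g + δ, so α·k^(α−1) = n + g + δ and k_gold = (α/(n + g + δ))^(1/(1−α)).
k_gold = (0.32/0.070)^(1/0.68) = 4.5714^1.4706 ≈ 9.3469
c_gold = f(k_gold) − (n + g + δ)·k_gold = 2.0446 − 0.070×9.3469 ≈ 1.3903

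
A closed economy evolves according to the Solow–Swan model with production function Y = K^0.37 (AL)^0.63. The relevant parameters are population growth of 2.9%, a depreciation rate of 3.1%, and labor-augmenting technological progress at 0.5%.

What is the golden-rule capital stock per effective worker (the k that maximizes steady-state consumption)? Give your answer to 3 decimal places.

k_gold ≈ 15.808

The golden rule sets f'(k) = n + g + δ, i.e. α·k^(α−1) = n + g + δ.
So k^(1−α) = α / (n + g + δ) = 0.37 / 0.065 = 5.6923.
k_gold = 5.6923^(1/0.63) ≈ 15.8077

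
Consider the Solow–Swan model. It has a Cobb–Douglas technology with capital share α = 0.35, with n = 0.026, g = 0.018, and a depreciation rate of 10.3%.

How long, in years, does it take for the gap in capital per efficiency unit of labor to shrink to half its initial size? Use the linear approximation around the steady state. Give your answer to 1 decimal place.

Near the steady state the convergence rate is λ = (1 − α)(n + g + δ).
λ = (1 − 0.35) × 0.147 = 0.65 × 0.147 = 0.09555
Half-life = ln 2 / λ = 0.6931 / 0.09555 ≈ 7.25 years

t_½ ≈ 7.3 years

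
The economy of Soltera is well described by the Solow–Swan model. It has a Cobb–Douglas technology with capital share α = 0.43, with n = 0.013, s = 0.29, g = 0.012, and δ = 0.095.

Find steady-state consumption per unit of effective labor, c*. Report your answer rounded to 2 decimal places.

In steady state, investment equals break-even investment: s·k^α = (n + g + δ)·k.
Dividing both sides by k: k^(1−α) = s / (n + g + δ).
k^0.57 = 0.29 / (0.013 + 0.012 + 0.095) = 0.29 / 0.120 = 2.4167
k* = 2.4167^(1/0.57) ≈ 4.7024
y* = (k*)^α = 4.7024^0.43 ≈ 1.9458
c* = (1 − s)·y* = (1 − 0.29) × 1.9458 ≈ 1.3815

c* = 1.38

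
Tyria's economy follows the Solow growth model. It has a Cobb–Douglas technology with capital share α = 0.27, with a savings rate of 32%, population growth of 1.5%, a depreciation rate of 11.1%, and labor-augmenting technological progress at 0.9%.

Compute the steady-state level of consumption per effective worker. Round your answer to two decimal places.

Steady state requires s·f(k) = (n + g + δ)·k, i.e. s·k^α = (n + g + δ)·k.
Rearranging, k^(1−α) = s / (n + g + δ).
k^0.73 = 0.32 / (0.015 + 0.009 + 0.111) = 0.32 / 0.135 = 2.3704
k* = 2.3704^(1/0.73) ≈ 3.2618
y* = (k*)^α = 3.2618^0.27 ≈ 1.3760
c* = (1 − s)·y* = (1 − 0.32) × 1.3760 ≈ 0.9357

c* = 0.94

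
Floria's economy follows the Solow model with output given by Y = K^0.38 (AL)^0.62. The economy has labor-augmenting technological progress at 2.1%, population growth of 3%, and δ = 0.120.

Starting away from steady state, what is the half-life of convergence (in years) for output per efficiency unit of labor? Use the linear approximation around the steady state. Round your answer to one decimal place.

t_½ ≈ 6.5 years

Near the steady state the convergence rate is λ = (1 − α)(n + g + δ).
λ = (1 − 0.38) × 0.171 = 0.62 × 0.171 = 0.10602
Half-life = ln 2 / λ = 0.6931 / 0.10602 ≈ 6.54 years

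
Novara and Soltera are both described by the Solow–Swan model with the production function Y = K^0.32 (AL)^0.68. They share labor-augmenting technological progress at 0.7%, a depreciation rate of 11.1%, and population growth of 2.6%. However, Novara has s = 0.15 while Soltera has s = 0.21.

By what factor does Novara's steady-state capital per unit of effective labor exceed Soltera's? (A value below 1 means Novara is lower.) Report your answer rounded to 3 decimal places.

Steady-state k* = [s/(n + g + δ)]^(1/(1−α)), so the ratio is [ (s_N/(n + g + δ)_N) / (s_S/(n + g + δ)_S) ]^1.4706.
s_N/(n + g + δ)_N = 0.15/0.144 = 1.0417; s_S/(n + g + δ)_S = 0.21/0.144 = 1.4583.
Ratio = (1.0417/1.4583)^1.4706 = 0.7143^1.4706 ≈ 0.6097

ratio ≈ 0.610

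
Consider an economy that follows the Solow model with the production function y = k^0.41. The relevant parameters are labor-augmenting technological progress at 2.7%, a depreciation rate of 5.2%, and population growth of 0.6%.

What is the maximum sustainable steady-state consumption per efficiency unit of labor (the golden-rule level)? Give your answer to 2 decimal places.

c_gold ≈ 1.76

At the golden rule, f'(k) = n + g + δ, so α·k^(α−1) = n + g + δ and k_gold = (α/(n + g + δ))^(1/(1−α)).
k_gold = (0.41/0.085)^(1/0.59) = 4.8235^1.6949 ≈ 14.3956
c_gold = f(k_gold) − (n + g + δ)·k_gold = 2.9845 − 0.085×14.3956 ≈ 1.7609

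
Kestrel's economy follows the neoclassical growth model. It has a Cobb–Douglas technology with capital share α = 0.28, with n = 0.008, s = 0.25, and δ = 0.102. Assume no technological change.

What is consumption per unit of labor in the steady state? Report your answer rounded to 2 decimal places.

c* ≈ 1.03

Steady state requires s·f(k) = (n + δ)·k, i.e. s·k^α = (n + δ)·k.
Rearranging, k^(1−α) = s / (n + δ).
k^0.72 = 0.25 / (0.008 + 0.102) = 0.25 / 0.110 = 2.2727
k* = 2.2727^(1/0.72) ≈ 3.1275
y* = (k*)^α = 3.1275^0.28 ≈ 1.3761
c* = (1 − s)·y* = (1 − 0.25) × 1.3761 ≈ 1.0321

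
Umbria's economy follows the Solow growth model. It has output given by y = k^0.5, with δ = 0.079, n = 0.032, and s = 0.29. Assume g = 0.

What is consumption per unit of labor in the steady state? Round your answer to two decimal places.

Steady state requires s·f(k) = (n + δ)·k, i.e. s·k^α = (n + δ)·k.
Rearranging, k^(1−α) = s / (n + δ).
k^0.5 = 0.29 / (0.032 + 0.079) = 0.29 / 0.111 = 2.6126
k* = 2.6126^(1/0.5) ≈ 6.8257
y* = (k*)^α = 6.8257^0.5 ≈ 2.6126
c* = (1 − s)·y* = (1 − 0.29) × 2.6126 ≈ 1.8549

c* = 1.85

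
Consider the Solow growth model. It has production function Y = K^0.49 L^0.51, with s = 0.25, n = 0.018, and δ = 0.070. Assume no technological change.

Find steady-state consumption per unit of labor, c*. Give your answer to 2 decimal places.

At the steady state, Δk = 0, so s·k^α = (n + δ)·k.
Dividing both sides by k: k^(1−α) = s / (n + δ).
k^0.51 = 0.25 / (0.018 + 0.070) = 0.25 / 0.088 = 2.8409
k* = 2.8409^(1/0.51) ≈ 7.7469
y* = (k*)^α = 7.7469^0.49 ≈ 2.7269
c* = (1 − s)·y* = (1 − 0.25) × 2.7269 ≈ 2.0452

c* = 2.05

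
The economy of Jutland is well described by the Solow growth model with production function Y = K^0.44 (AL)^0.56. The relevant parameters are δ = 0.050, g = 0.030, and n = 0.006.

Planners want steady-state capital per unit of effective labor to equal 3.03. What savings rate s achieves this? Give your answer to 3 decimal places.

s ≈ 0.160

At the steady state, Δk = 0, so s·k^α = (n + g + δ)·k.
So s / (n + g + δ) = (k*)^(1−α) = 3.03^0.56 = 1.8604.
Therefore s = 1.8604 × (n + g + δ) = 1.8604 × 0.086 = 0.1600.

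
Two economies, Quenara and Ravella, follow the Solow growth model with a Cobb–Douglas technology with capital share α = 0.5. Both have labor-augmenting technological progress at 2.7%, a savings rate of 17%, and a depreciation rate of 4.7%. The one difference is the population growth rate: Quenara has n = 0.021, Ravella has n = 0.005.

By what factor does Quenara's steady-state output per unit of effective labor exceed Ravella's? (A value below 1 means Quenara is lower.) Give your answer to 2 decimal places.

Steady-state y* = [s/(n + g + δ)]^(α/(1−α)), so the ratio is [ (s_Q/(n + g + δ)_Q) / (s_R/(n + g + δ)_R) ]^1.
s_Q/(n + g + δ)_Q = 0.17/0.095 = 1.7895; s_R/(n + g + δ)_R = 0.17/0.079 = 2.1519.
Ratio = (1.7895/2.1519)^1 = 0.8316^1 ≈ 0.8316

y*_Q / y*_R ≈ 0.83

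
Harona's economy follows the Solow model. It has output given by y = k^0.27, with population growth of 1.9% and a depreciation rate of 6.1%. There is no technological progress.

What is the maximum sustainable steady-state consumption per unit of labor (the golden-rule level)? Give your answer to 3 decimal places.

c_gold ≈ 1.145

At the golden rule, f'(k) = n + δ, so α·k^(α−1) = n + δ and k_gold = (α/(n + δ))^(1/(1−α)).
k_gold = (0.27/0.080)^(1/0.73) = 3.3750^1.3699 ≈ 5.2928
c_gold = f(k_gold) − (n + δ)·k_gold = 1.5682 − 0.080×5.2928 ≈ 1.1448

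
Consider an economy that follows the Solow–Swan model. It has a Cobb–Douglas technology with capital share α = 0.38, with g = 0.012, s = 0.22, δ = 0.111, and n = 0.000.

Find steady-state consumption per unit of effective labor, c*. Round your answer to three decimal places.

c* = 1.114

In steady state, investment equals break-even investment: s·k^α = (n + g + δ)·k.
Rearranging, k^(1−α) = s / (n + g + δ).
k^0.62 = 0.22 / (0.000 + 0.012 + 0.111) = 0.22 / 0.123 = 1.7886
k* = 1.7886^(1/0.62) ≈ 2.5543
y* = (k*)^α = 2.5543^0.38 ≈ 1.4281
c* = (1 − s)·y* = (1 − 0.22) × 1.4281 ≈ 1.1139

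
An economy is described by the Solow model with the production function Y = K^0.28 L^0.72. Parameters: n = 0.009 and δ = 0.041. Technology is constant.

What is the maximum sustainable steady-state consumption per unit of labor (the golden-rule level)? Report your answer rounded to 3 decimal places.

c_gold ≈ 1.407

At the golden rule, f'(k) = n + δ, so α·k^(α−1) = n + δ and k_gold = (α/(n + δ))^(1/(1−α)).
k_gold = (0.28/0.050)^(1/0.72) = 5.6000^1.3889 ≈ 10.9436
c_gold = f(k_gold) − (n + δ)·k_gold = 1.9542 − 0.050×10.9436 ≈ 1.4070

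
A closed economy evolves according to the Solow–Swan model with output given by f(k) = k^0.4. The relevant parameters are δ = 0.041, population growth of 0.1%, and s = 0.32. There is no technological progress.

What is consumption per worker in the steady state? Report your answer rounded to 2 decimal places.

In steady state, investment equals break-even investment: s·k^α = (n + δ)·k.
Rearranging, k^(1−α) = s / (n + δ).
k^0.6 = 0.32 / (0.001 + 0.041) = 0.32 / 0.042 = 7.6190
k* = 7.6190^(1/0.6) ≈ 29.5005
y* = (k*)^α = 29.5005^0.4 ≈ 3.8720
c* = (1 − s)·y* = (1 − 0.32) × 3.8720 ≈ 2.6330

c* = 2.63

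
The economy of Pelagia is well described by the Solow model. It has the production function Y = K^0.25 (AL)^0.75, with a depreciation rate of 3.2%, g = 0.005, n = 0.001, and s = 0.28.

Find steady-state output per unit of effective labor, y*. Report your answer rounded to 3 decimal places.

y* ≈ 1.946

In steady state, investment equals break-even investment: s·k^α = (n + g + δ)·k.
Rearranging, k^(1−α) = s / (n + g + δ).
k^0.75 = 0.28 / (0.001 + 0.005 + 0.032) = 0.28 / 0.038 = 7.3684
k* = 7.3684^(1/0.75) ≈ 14.3383
y* = (k*)^α = 14.3383^0.25 ≈ 1.9459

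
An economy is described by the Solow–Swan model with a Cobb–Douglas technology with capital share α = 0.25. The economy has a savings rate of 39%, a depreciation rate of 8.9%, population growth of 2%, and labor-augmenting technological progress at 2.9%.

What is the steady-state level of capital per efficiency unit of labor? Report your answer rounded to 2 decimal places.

k* ≈ 4.00

In steady state, investment equals break-even investment: s·k^α = (n + g + δ)·k.
Dividing both sides by k: k^(1−α) = s / (n + g + δ).
k^0.75 = 0.39 / (0.020 + 0.029 + 0.089) = 0.39 / 0.138 = 2.8261
k* = 2.8261^(1/0.75) ≈ 3.9956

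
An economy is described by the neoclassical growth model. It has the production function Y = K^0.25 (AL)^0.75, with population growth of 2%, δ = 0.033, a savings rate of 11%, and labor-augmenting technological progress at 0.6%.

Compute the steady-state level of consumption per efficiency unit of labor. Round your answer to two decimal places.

At the steady state, Δk = 0, so s·k^α = (n + g + δ)·k.
Dividing both sides by k: k^(1−α) = s / (n + g + δ).
k^0.75 = 0.11 / (0.020 + 0.006 + 0.033) = 0.11 / 0.059 = 1.8644
k* = 1.8644^(1/0.75) ≈ 2.2947
y* = (k*)^α = 2.2947^0.25 ≈ 1.2308
c* = (1 − s)·y* = (1 − 0.11) × 1.2308 ≈ 1.0954

c* = 1.10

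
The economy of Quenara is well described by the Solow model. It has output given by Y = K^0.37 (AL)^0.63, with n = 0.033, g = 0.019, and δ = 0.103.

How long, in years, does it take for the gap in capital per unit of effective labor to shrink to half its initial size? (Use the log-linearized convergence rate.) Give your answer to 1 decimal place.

half-life ≈ 7.1 years

Near the steady state the convergence rate is λ = (1 − α)(n + g + δ).
λ = (1 − 0.37) × 0.155 = 0.63 × 0.155 = 0.09765
Half-life = ln 2 / λ = 0.6931 / 0.09765 ≈ 7.10 years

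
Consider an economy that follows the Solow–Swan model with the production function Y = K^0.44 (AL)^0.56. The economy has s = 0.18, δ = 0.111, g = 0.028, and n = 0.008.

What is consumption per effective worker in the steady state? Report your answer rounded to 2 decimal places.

c* = 0.96

Steady state requires s·f(k) = (n + g + δ)·k, i.e. s·k^α = (n + g + δ)·k.
Dividing both sides by k: k^(1−α) = s / (n + g + δ).
k^0.56 = 0.18 / (0.008 + 0.028 + 0.111) = 0.18 / 0.147 = 1.2245
k* = 1.2245^(1/0.56) ≈ 1.4357
y* = (k*)^α = 1.4357^0.44 ≈ 1.1725
c* = (1 − s)·y* = (1 − 0.18) × 1.1725 ≈ 0.9615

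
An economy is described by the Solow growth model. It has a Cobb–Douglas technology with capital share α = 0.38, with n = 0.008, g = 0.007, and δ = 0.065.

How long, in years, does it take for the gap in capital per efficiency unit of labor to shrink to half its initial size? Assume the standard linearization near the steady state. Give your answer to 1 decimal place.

Near the steady state the convergence rate is λ = (1 − α)(n + g + δ).
λ = (1 − 0.38) × 0.080 = 0.62 × 0.080 = 0.0496
Half-life = ln 2 / λ = 0.6931 / 0.0496 ≈ 13.97 years

about 14.0 years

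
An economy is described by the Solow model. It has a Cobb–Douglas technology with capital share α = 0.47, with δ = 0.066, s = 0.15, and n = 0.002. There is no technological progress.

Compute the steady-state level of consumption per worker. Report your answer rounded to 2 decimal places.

At the steady state, Δk = 0, so s·k^α = (n + δ)·k.
Dividing both sides by k: k^(1−α) = s / (n + δ).
k^0.53 = 0.15 / (0.002 + 0.066) = 0.15 / 0.068 = 2.2059
k* = 2.2059^(1/0.53) ≈ 4.4491
y* = (k*)^α = 4.4491^0.47 ≈ 2.0169
c* = (1 − s)·y* = (1 − 0.15) × 2.0169 ≈ 1.7144

c* = 1.71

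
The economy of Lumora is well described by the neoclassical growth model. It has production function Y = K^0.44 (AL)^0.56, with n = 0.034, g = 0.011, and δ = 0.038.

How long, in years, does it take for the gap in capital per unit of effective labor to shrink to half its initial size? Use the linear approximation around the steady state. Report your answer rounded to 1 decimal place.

about 14.9 years

Near the steady state the convergence rate is λ = (1 − α)(n + g + δ).
λ = (1 − 0.44) × 0.083 = 0.56 × 0.083 = 0.04648
Half-life = ln 2 / λ = 0.6931 / 0.04648 ≈ 14.91 years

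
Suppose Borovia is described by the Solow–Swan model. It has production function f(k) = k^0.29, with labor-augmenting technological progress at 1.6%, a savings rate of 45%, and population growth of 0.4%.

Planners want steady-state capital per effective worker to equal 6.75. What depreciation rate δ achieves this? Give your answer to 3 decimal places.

δ ≈ 0.096

At the steady state, Δk = 0, so s·k^α = (n + g + δ)·k.
So s / (n + g + δ) = (k*)^(1−α) = 6.75^0.71 = 3.8798.
Therefore n + g + δ = s / 3.8798 = 0.45 / 3.8798 = 0.1160, so δ = 0.1160 − 0.020 = 0.0960.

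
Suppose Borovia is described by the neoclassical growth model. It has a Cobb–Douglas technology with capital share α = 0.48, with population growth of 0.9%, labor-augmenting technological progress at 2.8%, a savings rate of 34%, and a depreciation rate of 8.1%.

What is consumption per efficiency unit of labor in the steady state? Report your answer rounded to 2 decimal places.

At the steady state, Δk = 0, so s·k^α = (n + g + δ)·k.
Rearranging, k^(1−α) = s / (n + g + δ).
k^0.52 = 0.34 / (0.009 + 0.028 + 0.081) = 0.34 / 0.118 = 2.8814
k* = 2.8814^(1/0.52) ≈ 7.6534
y* = (k*)^α = 7.6534^0.48 ≈ 2.6561
c* = (1 − s)·y* = (1 − 0.34) × 2.6561 ≈ 1.7530

c* = 1.75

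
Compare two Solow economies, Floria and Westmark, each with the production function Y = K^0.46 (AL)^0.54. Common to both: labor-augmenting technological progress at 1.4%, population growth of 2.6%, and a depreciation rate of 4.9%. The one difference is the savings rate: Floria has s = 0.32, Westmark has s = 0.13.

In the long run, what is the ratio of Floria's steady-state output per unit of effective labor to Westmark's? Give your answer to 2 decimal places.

Steady-state y* = [s/(n + g + δ)]^(α/(1−α)), so the ratio is [ (s_F/(n + g + δ)_F) / (s_W/(n + g + δ)_W) ]^0.8519.
s_F/(n + g + δ)_F = 0.32/0.089 = 3.5955; s_W/(n + g + δ)_W = 0.13/0.089 = 1.4607.
Ratio = (3.5955/1.4607)^0.8519 = 2.4615^0.8519 ≈ 2.1541

ratio ≈ 2.15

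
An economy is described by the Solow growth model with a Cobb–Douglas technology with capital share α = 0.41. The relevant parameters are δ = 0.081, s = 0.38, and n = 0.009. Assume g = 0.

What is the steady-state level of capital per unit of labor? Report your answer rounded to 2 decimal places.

k* ≈ 11.49

In steady state, investment equals break-even investment: s·k^α = (n + δ)·k.
Dividing both sides by k: k^(1−α) = s / (n + δ).
k^0.59 = 0.38 / (0.009 + 0.081) = 0.38 / 0.090 = 4.2222
k* = 4.2222^(1/0.59) ≈ 11.4878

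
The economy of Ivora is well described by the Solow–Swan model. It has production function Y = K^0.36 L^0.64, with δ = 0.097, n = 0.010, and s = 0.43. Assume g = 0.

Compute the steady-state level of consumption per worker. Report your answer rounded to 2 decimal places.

c* = 1.25

Steady state requires s·f(k) = (n + δ)·k, i.e. s·k^α = (n + δ)·k.
Rearranging, k^(1−α) = s / (n + δ).
k^0.64 = 0.43 / (0.010 + 0.097) = 0.43 / 0.107 = 4.0187
k* = 4.0187^(1/0.64) ≈ 8.7879
y* = (k*)^α = 8.7879^0.36 ≈ 2.1867
c* = (1 − s)·y* = (1 − 0.43) × 2.1867 ≈ 1.2464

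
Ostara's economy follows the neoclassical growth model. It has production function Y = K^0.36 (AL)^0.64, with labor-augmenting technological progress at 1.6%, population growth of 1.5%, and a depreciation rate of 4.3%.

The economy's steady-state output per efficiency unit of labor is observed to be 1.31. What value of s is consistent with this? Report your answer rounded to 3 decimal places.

At the steady state, Δk = 0, so s·k^α = (n + g + δ)·k.
Since y* = [s/(n + g + δ)]^(α/(1−α)), we have s/(n + g + δ) = (y*)^((1−α)/α) = 1.31^1.7778 = 1.6162.
Therefore s = 1.6162 × (n + g + δ) = 1.6162 × 0.074 = 0.1196.

s ≈ 0.120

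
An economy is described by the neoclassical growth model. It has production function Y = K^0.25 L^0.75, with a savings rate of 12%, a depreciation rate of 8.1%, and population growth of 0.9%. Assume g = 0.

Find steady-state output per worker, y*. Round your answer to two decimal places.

Steady state requires s·f(k) = (n + δ)·k, i.e. s·k^α = (n + δ)·k.
Dividing both sides by k: k^(1−α) = s / (n + δ).
k^0.75 = 0.12 / (0.009 + 0.081) = 0.12 / 0.090 = 1.3333
k* = 1.3333^(1/0.75) ≈ 1.4675
y* = (k*)^α = 1.4675^0.25 ≈ 1.1006

y* = 1.10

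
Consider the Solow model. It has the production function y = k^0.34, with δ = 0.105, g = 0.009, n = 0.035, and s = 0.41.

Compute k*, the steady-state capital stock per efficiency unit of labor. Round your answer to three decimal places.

k* ≈ 4.635

Steady state requires s·f(k) = (n + g + δ)·k, i.e. s·k^α = (n + g + δ)·k.
Rearranging, k^(1−α) = s / (n + g + δ).
k^0.66 = 0.41 / (0.035 + 0.009 + 0.105) = 0.41 / 0.149 = 2.7517
k* = 2.7517^(1/0.66) ≈ 4.6351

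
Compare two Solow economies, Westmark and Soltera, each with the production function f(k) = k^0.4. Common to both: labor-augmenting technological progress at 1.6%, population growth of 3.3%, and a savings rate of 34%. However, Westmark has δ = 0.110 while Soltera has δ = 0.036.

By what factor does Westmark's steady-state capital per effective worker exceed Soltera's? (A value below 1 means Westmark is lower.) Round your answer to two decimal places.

Steady-state k* = [s/(n + g + δ)]^(1/(1−α)), so the ratio is [ (s_W/(n + g + δ)_W) / (s_S/(n + g + δ)_S) ]^1.6667.
s_W/(n + g + δ)_W = 0.34/0.159 = 2.1384; s_S/(n + g + δ)_S = 0.34/0.085 = 4.0000.
Ratio = (2.1384/4.0000)^1.6667 = 0.5346^1.6667 ≈ 0.3521

k*_W / k*_S ≈ 0.35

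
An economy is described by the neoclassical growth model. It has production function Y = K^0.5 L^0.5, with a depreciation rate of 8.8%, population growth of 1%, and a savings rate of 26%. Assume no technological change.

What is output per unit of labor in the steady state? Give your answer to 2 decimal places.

y* ≈ 2.65

In steady state, investment equals break-even investment: s·k^α = (n + δ)·k.
Dividing both sides by k: k^(1−α) = s / (n + δ).
k^0.5 = 0.26 / (0.010 + 0.088) = 0.26 / 0.098 = 2.6531
k* = 2.6531^(1/0.5) ≈ 7.0389
y* = (k*)^α = 7.0389^0.5 ≈ 2.6531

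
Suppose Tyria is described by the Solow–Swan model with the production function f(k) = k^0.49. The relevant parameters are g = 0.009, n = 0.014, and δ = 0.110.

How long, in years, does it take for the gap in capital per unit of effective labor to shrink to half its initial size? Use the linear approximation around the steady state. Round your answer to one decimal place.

Near the steady state the convergence rate is λ = (1 − α)(n + g + δ).
λ = (1 − 0.49) × 0.133 = 0.51 × 0.133 = 0.06783
Half-life = ln 2 / λ = 0.6931 / 0.06783 ≈ 10.22 years

t_½ ≈ 10.2 years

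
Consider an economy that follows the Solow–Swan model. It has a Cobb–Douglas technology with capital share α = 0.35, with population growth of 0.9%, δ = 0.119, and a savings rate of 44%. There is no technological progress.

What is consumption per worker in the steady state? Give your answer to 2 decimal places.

c* ≈ 1.09

In steady state, investment equals break-even investment: s·k^α = (n + δ)·k.
Rearranging, k^(1−α) = s / (n + δ).
k^0.65 = 0.44 / (0.009 + 0.119) = 0.44 / 0.128 = 3.4375
k* = 3.4375^(1/0.65) ≈ 6.6833
y* = (k*)^α = 6.6833^0.35 ≈ 1.9442
c* = (1 − s)·y* = (1 − 0.44) × 1.9442 ≈ 1.0888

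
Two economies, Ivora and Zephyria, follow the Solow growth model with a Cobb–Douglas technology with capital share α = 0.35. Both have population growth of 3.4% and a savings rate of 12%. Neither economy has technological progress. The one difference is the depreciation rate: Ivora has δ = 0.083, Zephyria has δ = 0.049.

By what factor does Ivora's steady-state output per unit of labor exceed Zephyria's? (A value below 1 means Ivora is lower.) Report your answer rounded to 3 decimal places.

Steady-state y* = [s/(n + δ)]^(α/(1−α)), so the ratio is [ (s_I/(n + δ)_I) / (s_Z/(n + δ)_Z) ]^0.5385.
s_I/(n + δ)_I = 0.12/0.117 = 1.0256; s_Z/(n + δ)_Z = 0.12/0.083 = 1.4458.
Ratio = (1.0256/1.4458)^0.5385 = 0.7094^0.5385 ≈ 0.8312

ratio ≈ 0.831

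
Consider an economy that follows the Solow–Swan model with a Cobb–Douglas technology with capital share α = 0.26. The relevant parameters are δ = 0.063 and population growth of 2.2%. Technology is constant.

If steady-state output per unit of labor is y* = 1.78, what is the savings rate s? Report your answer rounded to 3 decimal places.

At the steady state, Δk = 0, so s·k^α = (n + δ)·k.
Since y* = [s/(n + δ)]^(α/(1−α)), we have s/(n + δ) = (y*)^((1−α)/α) = 1.78^2.8462 = 5.1611.
Therefore s = 5.1611 × (n + δ) = 5.1611 × 0.085 = 0.4387.

s ≈ 0.439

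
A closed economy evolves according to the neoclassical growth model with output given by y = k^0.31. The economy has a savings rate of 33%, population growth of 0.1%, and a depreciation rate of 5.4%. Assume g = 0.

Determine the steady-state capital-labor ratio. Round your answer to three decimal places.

Steady state requires s·f(k) = (n + δ)·k, i.e. s·k^α = (n + δ)·k.
Dividing both sides by k: k^(1−α) = s / (n + δ).
k^0.69 = 0.33 / (0.001 + 0.054) = 0.33 / 0.055 = 6.0000
k* = 6.0000^(1/0.69) ≈ 13.4201

k* ≈ 13.420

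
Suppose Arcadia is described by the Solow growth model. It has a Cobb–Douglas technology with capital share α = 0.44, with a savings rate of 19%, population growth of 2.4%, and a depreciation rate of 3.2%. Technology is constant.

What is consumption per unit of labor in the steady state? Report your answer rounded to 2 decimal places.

c* ≈ 2.12

Steady state requires s·f(k) = (n + δ)·k, i.e. s·k^α = (n + δ)·k.
Dividing both sides by k: k^(1−α) = s / (n + δ).
k^0.56 = 0.19 / (0.024 + 0.032) = 0.19 / 0.056 = 3.3929
k* = 3.3929^(1/0.56) ≈ 8.8603
y* = (k*)^α = 8.8603^0.44 ≈ 2.6114
c* = (1 − s)·y* = (1 − 0.19) × 2.6114 ≈ 2.1152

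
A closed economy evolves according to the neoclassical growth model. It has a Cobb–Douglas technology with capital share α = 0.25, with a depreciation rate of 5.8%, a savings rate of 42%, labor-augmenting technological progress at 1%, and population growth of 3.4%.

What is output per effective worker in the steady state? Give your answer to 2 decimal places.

y* = 1.60

In steady state, investment equals break-even investment: s·k^α = (n + g + δ)·k.
Rearranging, k^(1−α) = s / (n + g + δ).
k^0.75 = 0.42 / (0.034 + 0.010 + 0.058) = 0.42 / 0.102 = 4.1176
k* = 4.1176^(1/0.75) ≈ 6.5997
y* = (k*)^α = 6.5997^0.25 ≈ 1.6028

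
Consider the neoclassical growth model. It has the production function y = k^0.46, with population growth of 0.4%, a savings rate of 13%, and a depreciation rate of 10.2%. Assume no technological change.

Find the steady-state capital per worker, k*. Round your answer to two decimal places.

In steady state, investment equals break-even investment: s·k^α = (n + δ)·k.
Rearranging, k^(1−α) = s / (n + δ).
k^0.54 = 0.13 / (0.004 + 0.102) = 0.13 / 0.106 = 1.2264
k* = 1.2264^(1/0.54) ≈ 1.4593

k* ≈ 1.46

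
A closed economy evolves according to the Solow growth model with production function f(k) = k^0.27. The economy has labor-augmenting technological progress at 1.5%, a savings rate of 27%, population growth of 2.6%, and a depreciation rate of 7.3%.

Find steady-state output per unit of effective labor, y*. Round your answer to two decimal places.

y* = 1.38

In steady state, investment equals break-even investment: s·k^α = (n + g + δ)·k.
Rearranging, k^(1−α) = s / (n + g + δ).
k^0.73 = 0.27 / (0.026 + 0.015 + 0.073) = 0.27 / 0.114 = 2.3684
k* = 2.3684^(1/0.73) ≈ 3.2580
y* = (k*)^α = 3.2580^0.27 ≈ 1.3756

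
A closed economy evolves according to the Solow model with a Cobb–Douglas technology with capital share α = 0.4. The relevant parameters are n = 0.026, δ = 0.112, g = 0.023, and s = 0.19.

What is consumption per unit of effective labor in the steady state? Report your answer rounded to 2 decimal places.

Steady state requires s·f(k) = (n + g + δ)·k, i.e. s·k^α = (n + g + δ)·k.
Rearranging, k^(1−α) = s / (n + g + δ).
k^0.6 = 0.19 / (0.026 + 0.023 + 0.112) = 0.19 / 0.161 = 1.1801
k* = 1.1801^(1/0.6) ≈ 1.3178
y* = (k*)^α = 1.3178^0.4 ≈ 1.1167
c* = (1 − s)·y* = (1 − 0.19) × 1.1167 ≈ 0.9045

c* ≈ 0.90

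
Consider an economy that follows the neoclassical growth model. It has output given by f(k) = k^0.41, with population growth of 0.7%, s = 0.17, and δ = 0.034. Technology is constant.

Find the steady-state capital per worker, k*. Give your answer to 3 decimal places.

In steady state, investment equals break-even investment: s·k^α = (n + δ)·k.
Dividing both sides by k: k^(1−α) = s / (n + δ).
k^0.59 = 0.17 / (0.007 + 0.034) = 0.17 / 0.041 = 4.1463
k* = 4.1463^(1/0.59) ≈ 11.1399

k* ≈ 11.140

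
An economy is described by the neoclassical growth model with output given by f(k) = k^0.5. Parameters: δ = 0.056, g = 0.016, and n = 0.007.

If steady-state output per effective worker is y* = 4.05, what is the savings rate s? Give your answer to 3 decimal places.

At the steady state, Δk = 0, so s·k^α = (n + g + δ)·k.
Since y* = [s/(n + g + δ)]^(α/(1−α)), we have s/(n + g + δ) = (y*)^((1−α)/α) = 4.05^1 = 4.0500.
Therefore s = 4.0500 × (n + g + δ) = 4.0500 × 0.079 = 0.3200.

s ≈ 0.320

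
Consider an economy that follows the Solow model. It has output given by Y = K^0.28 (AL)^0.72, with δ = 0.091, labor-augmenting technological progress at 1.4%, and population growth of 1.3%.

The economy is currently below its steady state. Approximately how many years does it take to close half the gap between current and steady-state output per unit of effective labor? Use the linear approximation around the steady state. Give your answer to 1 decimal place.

half-life ≈ 8.2 years

Near the steady state the convergence rate is λ = (1 − α)(n + g + δ).
λ = (1 − 0.28) × 0.118 = 0.72 × 0.118 = 0.08496
Half-life = ln 2 / λ = 0.6931 / 0.08496 ≈ 8.16 years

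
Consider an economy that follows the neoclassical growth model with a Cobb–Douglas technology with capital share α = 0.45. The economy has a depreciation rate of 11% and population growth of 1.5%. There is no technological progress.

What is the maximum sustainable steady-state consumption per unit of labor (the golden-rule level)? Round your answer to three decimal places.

c_gold ≈ 1.569

At the golden rule, f'(k) = n + δ, so α·k^(α−1) = n + δ and k_gold = (α/(n + δ))^(1/(1−α)).
k_gold = (0.45/0.125)^(1/0.55) = 3.6000^1.8182 ≈ 10.2676
c_gold = f(k_gold) − (n + δ)·k_gold = 2.8521 − 0.125×10.2676 ≈ 1.5687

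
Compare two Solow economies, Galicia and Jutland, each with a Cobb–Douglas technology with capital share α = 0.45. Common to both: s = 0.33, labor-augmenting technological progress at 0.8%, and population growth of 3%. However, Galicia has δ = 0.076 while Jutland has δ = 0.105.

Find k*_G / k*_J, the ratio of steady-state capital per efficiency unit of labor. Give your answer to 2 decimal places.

ratio ≈ 1.51

Steady-state k* = [s/(n + g + δ)]^(1/(1−α)), so the ratio is [ (s_G/(n + g + δ)_G) / (s_J/(n + g + δ)_J) ]^1.8182.
s_G/(n + g + δ)_G = 0.33/0.114 = 2.8947; s_J/(n + g + δ)_J = 0.33/0.143 = 2.3077.
Ratio = (2.8947/2.3077)^1.8182 = 1.2544^1.8182 ≈ 1.5100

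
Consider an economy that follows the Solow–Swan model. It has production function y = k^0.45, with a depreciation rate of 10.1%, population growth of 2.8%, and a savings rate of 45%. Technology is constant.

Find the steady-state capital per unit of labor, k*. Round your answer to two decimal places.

k* = 9.70

At the steady state, Δk = 0, so s·k^α = (n + δ)·k.
Rearranging, k^(1−α) = s / (n + δ).
k^0.55 = 0.45 / (0.028 + 0.101) = 0.45 / 0.129 = 3.4884
k* = 3.4884^(1/0.55) ≈ 9.6960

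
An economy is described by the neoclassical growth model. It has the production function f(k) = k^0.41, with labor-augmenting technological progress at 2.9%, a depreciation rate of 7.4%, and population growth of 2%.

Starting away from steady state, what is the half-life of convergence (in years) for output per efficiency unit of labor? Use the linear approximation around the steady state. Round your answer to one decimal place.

about 9.6 years

Near the steady state the convergence rate is λ = (1 − α)(n + g + δ).
λ = (1 − 0.41) × 0.123 = 0.59 × 0.123 = 0.07257
Half-life = ln 2 / λ = 0.6931 / 0.07257 ≈ 9.55 years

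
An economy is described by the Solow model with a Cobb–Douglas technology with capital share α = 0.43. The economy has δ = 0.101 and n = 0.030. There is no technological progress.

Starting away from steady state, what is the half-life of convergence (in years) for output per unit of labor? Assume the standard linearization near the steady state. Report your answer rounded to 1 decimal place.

about 9.3 years

Near the steady state the convergence rate is λ = (1 − α)(n + δ).
λ = (1 − 0.43) × 0.131 = 0.57 × 0.131 = 0.07467
Half-life = ln 2 / λ = 0.6931 / 0.07467 ≈ 9.28 years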